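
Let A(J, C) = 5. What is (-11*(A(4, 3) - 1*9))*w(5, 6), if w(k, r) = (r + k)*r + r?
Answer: 3168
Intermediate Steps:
w(k, r) = r + r*(k + r) (w(k, r) = (k + r)*r + r = r*(k + r) + r = r + r*(k + r))
(-11*(A(4, 3) - 1*9))*w(5, 6) = (-11*(5 - 1*9))*(6*(1 + 5 + 6)) = (-11*(5 - 9))*(6*12) = -11*(-4)*72 = 44*72 = 3168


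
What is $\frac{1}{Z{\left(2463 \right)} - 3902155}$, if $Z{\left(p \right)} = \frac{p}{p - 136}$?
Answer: $- \frac{2327}{9080312222} \approx -2.5627 \cdot 10^{-7}$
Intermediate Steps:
$Z{\left(p \right)} = \frac{p}{-136 + p}$
$\frac{1}{Z{\left(2463 \right)} - 3902155} = \frac{1}{\frac{2463}{-136 + 2463} - 3902155} = \frac{1}{\frac{2463}{2327} - 3902155} = \frac{1}{- \frac{9080312222}{2327}} = - \frac{2327}{9080312222}$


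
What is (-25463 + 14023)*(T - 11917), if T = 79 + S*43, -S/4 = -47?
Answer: 42945760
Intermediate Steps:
S = 188 (S = -4*(-47) = 188)
T = 8163 (T = 79 + 188*43 = 79 + 8084 = 8163)
(-25463 + 14023)*(T - 11917) = (-25463 + 14023)*(8163 - 11917) = -11440*(-3754) = 42945760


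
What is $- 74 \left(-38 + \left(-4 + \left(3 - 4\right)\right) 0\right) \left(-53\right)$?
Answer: $-149036$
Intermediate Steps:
$- 74 \left(-38 + \left(-4 + \left(3 - 4\right)\right) 0\right) \left(-53\right) = - 74 \left(-38 + \left(-4 - 1\right) 0\right) \left(-53\right) = - 74 \left(-38 - 0\right) \left(-53\right) = - 74 \left(-38 + 0\right) \left(-53\right) = - 74 \left(\left(-38\right) \left(-53\right)\right) = \left(-74\right) 2014 = -149036$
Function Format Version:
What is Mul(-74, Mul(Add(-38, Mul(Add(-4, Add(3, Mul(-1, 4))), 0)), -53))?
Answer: -149036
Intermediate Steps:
Mul(-74, Mul(Add(-38, Mul(Add(-4, Add(3, Mul(-1, 4))), 0)), -53)) = Mul(-74, Mul(Add(-38, Mul(Add(-4, Add(3, -4)), 0)), -53)) = Mul(-74, Mul(Add(-38, Mul(Add(-4, -1), 0)), -53)) = Mul(-74, Mul(Add(-38, Mul(-5, 0)), -53)) = Mul(-74, Mul(Add(-38, 0), -53)) = Mul(-74, Mul(-38, -53)) = Mul(-74, 2014) = -149036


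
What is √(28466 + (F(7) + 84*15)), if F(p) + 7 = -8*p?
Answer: √29663 ≈ 172.23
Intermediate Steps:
F(p) = -7 - 8*p
√(28466 + (F(7) + 84*15)) = √(28466 + ((-7 - 8*7) + 84*15)) = √(28466 + ((-7 - 56) + 1260)) = √(28466 + (-63 + 1260)) = √(28466 + 1197) = √29663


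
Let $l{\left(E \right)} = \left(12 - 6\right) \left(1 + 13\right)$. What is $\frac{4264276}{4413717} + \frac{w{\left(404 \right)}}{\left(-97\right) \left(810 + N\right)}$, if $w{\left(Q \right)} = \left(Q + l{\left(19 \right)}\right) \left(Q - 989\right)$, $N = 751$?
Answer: $\frac{272244544036}{95473112427} \approx 2.8515$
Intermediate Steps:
$l{\left(E \right)} = 84$ ($l{\left(E \right)} = 6 \cdot 14 = 84$)
$w{\left(Q \right)} = \left(-989 + Q\right) \left(84 + Q\right)$ ($w{\left(Q \right)} = \left(Q + 84\right) \left(Q - 989\right) = \left(84 + Q\right) \left(-989 + Q\right) = \left(-989 + Q\right) \left(84 + Q\right)$)
$\frac{4264276}{4413717} + \frac{w{\left(404 \right)}}{\left(-97\right) \left(810 + N\right)} = \frac{4264276}{4413717} + \frac{-83076 + 404^{2} - 365620}{\left(-97\right) \left(810 + 751\right)} = 4264276 \cdot \frac{1}{4413717} + \frac{-83076 + 163216 - 365620}{\left(-97\right) 1561} = \frac{4264276}{4413717} - \frac{285480}{-151417} = \frac{4264276}{4413717} - - \frac{285480}{151417} = \frac{4264276}{4413717} + \frac{285480}{151417} = \frac{272244544036}{95473112427}$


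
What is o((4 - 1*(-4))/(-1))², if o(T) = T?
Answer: 64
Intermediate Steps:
o((4 - 1*(-4))/(-1))² = ((4 - 1*(-4))/(-1))² = ((4 + 4)*(-1))² = (8*(-1))² = (-8)² = 64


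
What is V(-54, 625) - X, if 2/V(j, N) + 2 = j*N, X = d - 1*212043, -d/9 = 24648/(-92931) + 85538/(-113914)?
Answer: 6313369207706931563/29775288546364 ≈ 2.1203e+5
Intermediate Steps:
d = 16135326225/1764356989 (d = -9*(24648/(-92931) + 85538/(-113914)) = -9*(24648*(-1/92931) + 85538*(-1/113914)) = -9*(-8216/30977 - 42769/56957) = -9*(-1792814025/1764356989) = 16135326225/1764356989 ≈ 9.1452)
X = -374103413692302/1764356989 (X = 16135326225/1764356989 - 1*212043 = 16135326225/1764356989 - 212043 = -374103413692302/1764356989 ≈ -2.1203e+5)
V(j, N) = 2/(-2 + N*j) (V(j, N) = 2/(-2 + j*N) = 2/(-2 + N*j))
V(-54, 625) - X = 2/(-2 + 625*(-54)) - 1*(-374103413692302/1764356989) = 2/(-2 - 33750) + 374103413692302/1764356989 = 2/(-33752) + 374103413692302/1764356989 = 2*(-1/33752) + 374103413692302/1764356989 = -1/16876 + 374103413692302/1764356989 = 6313369207706931563/29775288546364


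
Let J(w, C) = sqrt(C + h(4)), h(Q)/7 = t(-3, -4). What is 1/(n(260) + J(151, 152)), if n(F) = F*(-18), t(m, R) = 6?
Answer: -2340/10951103 - sqrt(194)/21902206 ≈ -0.00021431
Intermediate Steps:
h(Q) = 42 (h(Q) = 7*6 = 42)
n(F) = -18*F
J(w, C) = sqrt(42 + C) (J(w, C) = sqrt(C + 42) = sqrt(42 + C))
1/(n(260) + J(151, 152)) = 1/(-18*260 + sqrt(42 + 152)) = 1/(-4680 + sqrt(194))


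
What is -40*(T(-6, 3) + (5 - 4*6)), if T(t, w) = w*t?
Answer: 1480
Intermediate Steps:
T(t, w) = t*w
-40*(T(-6, 3) + (5 - 4*6)) = -40*(-6*3 + (5 - 4*6)) = -40*(-18 + (5 - 24)) = -40*(-18 - 19) = -40*(-37) = 1480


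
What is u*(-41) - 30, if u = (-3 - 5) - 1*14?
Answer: 872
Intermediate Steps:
u = -22 (u = -8 - 14 = -22)
u*(-41) - 30 = -22*(-41) - 30 = 902 - 30 = 872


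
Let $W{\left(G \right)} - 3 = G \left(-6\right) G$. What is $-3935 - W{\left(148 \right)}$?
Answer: $127486$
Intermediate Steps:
$W{\left(G \right)} = 3 - 6 G^{2}$ ($W{\left(G \right)} = 3 + G \left(-6\right) G = 3 + - 6 G G = 3 - 6 G^{2}$)
$-3935 - W{\left(148 \right)} = -3935 - \left(3 - 6 \cdot 148^{2}\right) = -3935 - \left(3 - 131424\right) = -3935 - -131421 = -3935 + 131421 = 127486$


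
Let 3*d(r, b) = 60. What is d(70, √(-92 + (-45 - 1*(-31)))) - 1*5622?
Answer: -5602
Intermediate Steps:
d(r, b) = 20 (d(r, b) = (⅓)*60 = 20)
d(70, √(-92 + (-45 - 1*(-31)))) - 1*5622 = 20 - 1*5622 = 20 - 5622 = -5602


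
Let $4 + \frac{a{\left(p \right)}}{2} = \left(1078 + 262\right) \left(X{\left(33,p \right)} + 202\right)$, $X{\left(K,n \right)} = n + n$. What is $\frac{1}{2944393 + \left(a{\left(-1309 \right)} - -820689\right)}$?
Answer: $- \frac{1}{2709806} \approx -3.6903 \cdot 10^{-7}$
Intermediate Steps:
$X{\left(K,n \right)} = 2 n$
$a{\left(p \right)} = 541352 + 5360 p$ ($a{\left(p \right)} = -8 + 2 \left(1078 + 262\right) \left(2 p + 202\right) = -8 + 2 \cdot 1340 \left(202 + 2 p\right) = -8 + 2 \left(270680 + 2680 p\right) = -8 + \left(541360 + 5360 p\right) = 541352 + 5360 p$)
$\frac{1}{2944393 + \left(a{\left(-1309 \right)} - -820689\right)} = \frac{1}{2944393 + \left(\left(541352 + 5360 \left(-1309\right)\right) - -820689\right)} = \frac{1}{2944393 + \left(\left(541352 - 7016240\right) + \left(-425533 + 1246222\right)\right)} = \frac{1}{2944393 + \left(-6474888 + 820689\right)} = \frac{1}{2944393 - 5654199} = \frac{1}{-2709806} = - \frac{1}{2709806}$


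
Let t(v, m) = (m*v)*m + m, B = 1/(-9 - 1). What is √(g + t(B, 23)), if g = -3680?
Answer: I*√370990/10 ≈ 60.909*I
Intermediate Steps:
B = -⅒ (B = 1/(-10) = -⅒ ≈ -0.10000)
t(v, m) = m + v*m² (t(v, m) = v*m² + m = m + v*m²)
√(g + t(B, 23)) = √(-3680 + 23*(1 + 23*(-⅒))) = √(-3680 + 23*(1 - 23/10)) = √(-3680 + 23*(-13/10)) = √(-3680 - 299/10) = √(-37099/10) = I*√370990/10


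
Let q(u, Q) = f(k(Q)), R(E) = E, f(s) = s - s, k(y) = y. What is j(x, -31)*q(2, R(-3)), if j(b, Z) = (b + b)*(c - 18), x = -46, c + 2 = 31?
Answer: 0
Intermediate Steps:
c = 29 (c = -2 + 31 = 29)
f(s) = 0
j(b, Z) = 22*b (j(b, Z) = (b + b)*(29 - 18) = (2*b)*11 = 22*b)
q(u, Q) = 0
j(x, -31)*q(2, R(-3)) = (22*(-46))*0 = -1012*0 = 0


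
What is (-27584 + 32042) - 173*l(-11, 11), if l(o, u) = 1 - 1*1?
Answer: 4458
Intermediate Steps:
l(o, u) = 0 (l(o, u) = 1 - 1 = 0)
(-27584 + 32042) - 173*l(-11, 11) = (-27584 + 32042) - 173*0 = 4458 + 0 = 4458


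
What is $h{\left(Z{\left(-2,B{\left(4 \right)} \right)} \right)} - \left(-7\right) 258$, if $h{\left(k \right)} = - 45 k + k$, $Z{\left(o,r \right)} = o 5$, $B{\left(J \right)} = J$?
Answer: $2246$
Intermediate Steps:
$Z{\left(o,r \right)} = 5 o$
$h{\left(k \right)} = - 44 k$
$h{\left(Z{\left(-2,B{\left(4 \right)} \right)} \right)} - \left(-7\right) 258 = - 44 \cdot 5 \left(-2\right) - \left(-7\right) 258 = \left(-44\right) \left(-10\right) - -1806 = 440 + 1806 = 2246$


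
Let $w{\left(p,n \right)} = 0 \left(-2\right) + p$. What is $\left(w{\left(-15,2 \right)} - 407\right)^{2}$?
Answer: $178084$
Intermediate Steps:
$w{\left(p,n \right)} = p$ ($w{\left(p,n \right)} = 0 + p = p$)
$\left(w{\left(-15,2 \right)} - 407\right)^{2} = \left(-15 - 407\right)^{2} = \left(-422\right)^{2} = 178084$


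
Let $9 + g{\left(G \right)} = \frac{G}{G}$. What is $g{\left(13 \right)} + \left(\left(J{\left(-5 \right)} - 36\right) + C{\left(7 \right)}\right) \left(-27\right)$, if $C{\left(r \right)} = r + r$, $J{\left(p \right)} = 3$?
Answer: $505$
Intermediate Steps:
$g{\left(G \right)} = -8$ ($g{\left(G \right)} = -9 + \frac{G}{G} = -9 + 1 = -8$)
$C{\left(r \right)} = 2 r$
$g{\left(13 \right)} + \left(\left(J{\left(-5 \right)} - 36\right) + C{\left(7 \right)}\right) \left(-27\right) = -8 + \left(\left(3 - 36\right) + 2 \cdot 7\right) \left(-27\right) = -8 + \left(-33 + 14\right) \left(-27\right) = -8 - -513 = -8 + 513 = 505$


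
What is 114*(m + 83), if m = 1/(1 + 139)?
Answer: 662397/70 ≈ 9462.8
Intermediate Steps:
m = 1/140 ≈ 0.0071429
114*(m + 83) = 114*(1/140 + 83) = 114*(11621/140) = 662397/70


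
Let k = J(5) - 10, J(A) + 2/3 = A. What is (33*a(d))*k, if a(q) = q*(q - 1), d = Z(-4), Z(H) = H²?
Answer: -44880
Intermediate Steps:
d = 16 (d = (-4)² = 16)
a(q) = q*(-1 + q)
J(A) = -⅔ + A
k = -17/3 (k = (-⅔ + 5) - 10 = 13/3 - 10 = -17/3 ≈ -5.6667)
(33*a(d))*k = (33*(16*(-1 + 16)))*(-17/3) = (33*(16*15))*(-17/3) = (33*240)*(-17/3) = 7920*(-17/3) = -44880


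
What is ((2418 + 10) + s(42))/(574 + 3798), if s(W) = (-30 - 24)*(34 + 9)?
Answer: 53/2186 ≈ 0.024245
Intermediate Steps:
s(W) = -2322 (s(W) = -54*43 = -2322)
((2418 + 10) + s(42))/(574 + 3798) = ((2418 + 10) - 2322)/(574 + 3798) = (2428 - 2322)/4372 = 106*(1/4372) = 53/2186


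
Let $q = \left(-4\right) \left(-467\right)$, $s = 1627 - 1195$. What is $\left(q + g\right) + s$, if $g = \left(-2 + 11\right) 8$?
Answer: $2372$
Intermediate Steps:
$s = 432$
$g = 72$ ($g = 9 \cdot 8 = 72$)
$q = 1868$
$\left(q + g\right) + s = \left(1868 + 72\right) + 432 = 1940 + 432 = 2372$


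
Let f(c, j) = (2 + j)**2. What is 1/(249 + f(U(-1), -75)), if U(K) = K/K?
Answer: 1/5578 ≈ 0.00017928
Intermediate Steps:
U(K) = 1
1/(249 + f(U(-1), -75)) = 1/(249 + (2 - 75)**2) = 1/(249 + (-73)**2) = 1/(249 + 5329) = 1/5578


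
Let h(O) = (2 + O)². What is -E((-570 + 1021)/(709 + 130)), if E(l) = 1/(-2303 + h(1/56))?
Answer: 3136/7209439 ≈ 0.00043499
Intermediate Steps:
E(l) = -3136/7209439 (E(l) = 1/(-2303 + (2 + 1/56)²) = 1/(-2303 + (113/56)²) = 1/(-2303 + 12769/3136) = 1/(-7209439/3136) = -3136/7209439)
-E((-570 + 1021)/(709 + 130)) = -1*(-3136/7209439) = 3136/7209439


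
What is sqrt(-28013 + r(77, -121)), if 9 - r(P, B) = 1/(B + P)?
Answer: 5*I*sqrt(542157)/22 ≈ 167.34*I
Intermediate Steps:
r(P, B) = 9 - 1/(B + P)
sqrt(-28013 + r(77, -121)) = sqrt(-28013 + (-1 + 9*(-121) + 9*77)/(-121 + 77)) = sqrt(-28013 + (-1 - 1089 + 693)/(-44)) = sqrt(-28013 - 1/44*(-397)) = sqrt(-28013 + 397/44) = sqrt(-1232175/44) = 5*I*sqrt(542157)/22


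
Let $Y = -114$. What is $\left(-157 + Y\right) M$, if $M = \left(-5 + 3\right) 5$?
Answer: $2710$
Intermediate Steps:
$M = -10$ ($M = \left(-2\right) 5 = -10$)
$\left(-157 + Y\right) M = \left(-157 - 114\right) \left(-10\right) = \left(-271\right) \left(-10\right) = 2710$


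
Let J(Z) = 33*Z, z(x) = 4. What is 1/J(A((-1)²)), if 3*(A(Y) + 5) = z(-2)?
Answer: -1/121 ≈ -0.0082645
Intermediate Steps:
A(Y) = -11/3 (A(Y) = -5 + (⅓)*4 = -5 + 4/3 = -11/3)
1/J(A((-1)²)) = 1/(33*(-11/3)) = 1/(-121) = -1/121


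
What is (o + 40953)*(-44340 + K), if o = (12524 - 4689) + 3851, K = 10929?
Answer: -1758721629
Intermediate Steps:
o = 11686 (o = 7835 + 3851 = 11686)
(o + 40953)*(-44340 + K) = (11686 + 40953)*(-44340 + 10929) = 52639*(-33411) = -1758721629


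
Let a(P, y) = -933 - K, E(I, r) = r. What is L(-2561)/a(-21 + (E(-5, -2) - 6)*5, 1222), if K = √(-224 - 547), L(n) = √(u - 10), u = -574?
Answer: -2*√146/(√771 - 933*I) ≈ -0.00077017 - 0.025879*I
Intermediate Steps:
L(n) = 2*I*√146 (L(n) = √(-574 - 10) = √(-584) = 2*I*√146)
K = I*√771 (K = √(-771) = I*√771 ≈ 27.767*I)
a(P, y) = -933 - I*√771
L(-2561)/a(-21 + (E(-5, -2) - 6)*5, 1222) = (2*I*√146)/(-933 - I*√771) = 2*I*√146/(-933 - I*√771)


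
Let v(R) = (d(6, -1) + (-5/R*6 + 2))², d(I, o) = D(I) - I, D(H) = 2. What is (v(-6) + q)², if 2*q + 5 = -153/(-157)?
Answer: 1203409/24649 ≈ 48.822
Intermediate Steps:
q = -316/157 (q = -5/2 + (-153/(-157))/2 = -5/2 + (-153*(-1/157))/2 = -5/2 + (½)*(153/157) = -5/2 + 153/314 = -316/157 ≈ -2.0127)
d(I, o) = 2 - I
v(R) = (-2 - 30/R)² (v(R) = ((2 - 1*6) + (-5/R*6 + 2))² = ((2 - 6) + (-30/R + 2))² = (-4 + (2 - 30/R))² = (-2 - 30/R)²)
(v(-6) + q)² = (4*(15 - 6)²/(-6)² - 316/157)² = (4*(1/36)*9² - 316/157)² = (4*(1/36)*81 - 316/157)² = (9 - 316/157)² = (1097/157)² = 1203409/24649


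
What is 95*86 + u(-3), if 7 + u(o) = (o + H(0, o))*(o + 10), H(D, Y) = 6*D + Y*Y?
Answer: 8205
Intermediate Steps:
H(D, Y) = Y**2 + 6*D (H(D, Y) = 6*D + Y**2 = Y**2 + 6*D)
u(o) = -7 + (10 + o)*(o + o**2) (u(o) = -7 + (o + (o**2 + 6*0))*(o + 10) = -7 + (o + (o**2 + 0))*(10 + o) = -7 + (o + o**2)*(10 + o) = -7 + (10 + o)*(o + o**2))
95*86 + u(-3) = 95*86 + (-7 + (-3)**3 + 10*(-3) + 11*(-3)**2) = 8170 + (-7 - 27 - 30 + 11*9) = 8170 + (-7 - 27 - 30 + 99) = 8170 + 35 = 8205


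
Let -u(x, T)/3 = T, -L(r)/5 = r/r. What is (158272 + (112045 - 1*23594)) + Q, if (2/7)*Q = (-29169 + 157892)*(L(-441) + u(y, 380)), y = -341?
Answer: -1031221399/2 ≈ -5.1561e+8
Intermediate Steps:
L(r) = -5 (L(r) = -5*r/r = -5*1 = -5)
u(x, T) = -3*T
Q = -1031714845/2 (Q = 7*((-29169 + 157892)*(-5 - 3*380))/2 = 7*(128723*(-5 - 1140))/2 = 7*(128723*(-1145))/2 = (7/2)*(-147387835) = -1031714845/2 ≈ -5.1586e+8)
(158272 + (112045 - 1*23594)) + Q = (158272 + (112045 - 1*23594)) - 1031714845/2 = (158272 + (112045 - 23594)) - 1031714845/2 = (158272 + 88451) - 1031714845/2 = 246723 - 1031714845/2 = -1031221399/2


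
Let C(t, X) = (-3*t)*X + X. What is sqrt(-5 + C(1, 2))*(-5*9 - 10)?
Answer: -165*I ≈ -165.0*I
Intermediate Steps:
C(t, X) = X - 3*X*t (C(t, X) = -3*X*t + X = X - 3*X*t)
sqrt(-5 + C(1, 2))*(-5*9 - 10) = sqrt(-5 + 2*(1 - 3*1))*(-5*9 - 10) = sqrt(-5 + 2*(1 - 3))*(-45 - 10) = sqrt(-5 + 2*(-2))*(-55) = sqrt(-5 - 4)*(-55) = sqrt(-9)*(-55) = (3*I)*(-55) = -165*I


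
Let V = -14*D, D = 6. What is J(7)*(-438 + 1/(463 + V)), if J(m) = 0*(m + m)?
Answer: 0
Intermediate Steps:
J(m) = 0 (J(m) = 0*(2*m) = 0)
V = -84 (V = -14*6 = -84)
J(7)*(-438 + 1/(463 + V)) = 0*(-438 + 1/(463 - 84)) = 0*(-438 + 1/379) = 0*(-166001/379) = 0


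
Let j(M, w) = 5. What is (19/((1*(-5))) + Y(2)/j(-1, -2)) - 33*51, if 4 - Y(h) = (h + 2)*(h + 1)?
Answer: -8442/5 ≈ -1688.4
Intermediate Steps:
Y(h) = 4 - (1 + h)*(2 + h) (Y(h) = 4 - (h + 2)*(h + 1) = 4 - (2 + h)*(1 + h) = 4 - (1 + h)*(2 + h))
(19/((1*(-5))) + Y(2)/j(-1, -2)) - 33*51 = (19/((1*(-5))) + (2 - 1*2**2 - 3*2)/5) - 33*51 = (19/(-5) + (2 - 1*4 - 6)*(1/5)) - 1683 = (19*(-1/5) + (2 - 4 - 6)*(1/5)) - 1683 = (-19/5 - 8*1/5) - 1683 = (-19/5 - 8/5) - 1683 = -27/5 - 1683 = -8442/5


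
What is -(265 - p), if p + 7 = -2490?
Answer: -2762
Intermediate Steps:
p = -2497 (p = -7 - 2490 = -2497)
-(265 - p) = -(265 - 1*(-2497)) = -(265 + 2497) = -1*2762 = -2762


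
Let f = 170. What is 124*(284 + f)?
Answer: 56296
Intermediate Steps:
124*(284 + f) = 124*(284 + 170) = 124*454 = 56296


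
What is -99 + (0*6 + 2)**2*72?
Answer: 189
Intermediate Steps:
-99 + (0*6 + 2)**2*72 = -99 + (0 + 2)**2*72 = -99 + 2**2*72 = -99 + 4*72 = -99 + 288 = 189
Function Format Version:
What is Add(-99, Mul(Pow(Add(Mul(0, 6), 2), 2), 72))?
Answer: 189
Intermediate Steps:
Add(-99, Mul(Pow(Add(Mul(0, 6), 2), 2), 72)) = Add(-99, Mul(Pow(Add(0, 2), 2), 72)) = Add(-99, Mul(Pow(2, 2), 72)) = Add(-99, Mul(4, 72)) = Add(-99, 288) = 189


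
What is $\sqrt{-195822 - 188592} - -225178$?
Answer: $225178 + i \sqrt{384414} \approx 2.2518 \cdot 10^{5} + 620.01 i$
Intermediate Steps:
$\sqrt{-195822 - 188592} - -225178 = \sqrt{-384414} + 225178 = i \sqrt{384414} + 225178 = 225178 + i \sqrt{384414}$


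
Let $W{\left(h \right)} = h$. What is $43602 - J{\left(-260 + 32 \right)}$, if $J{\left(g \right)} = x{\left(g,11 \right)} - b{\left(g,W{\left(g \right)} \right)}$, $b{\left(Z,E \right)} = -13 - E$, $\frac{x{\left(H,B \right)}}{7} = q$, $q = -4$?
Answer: $43845$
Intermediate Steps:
$x{\left(H,B \right)} = -28$ ($x{\left(H,B \right)} = 7 \left(-4\right) = -28$)
$J{\left(g \right)} = -15 + g$ ($J{\left(g \right)} = -28 - \left(-13 - g\right) = -28 + \left(13 + g\right) = -15 + g$)
$43602 - J{\left(-260 + 32 \right)} = 43602 - \left(-15 + \left(-260 + 32\right)\right) = 43602 - \left(-15 - 228\right) = 43602 - -243 = 43602 + 243 = 43845$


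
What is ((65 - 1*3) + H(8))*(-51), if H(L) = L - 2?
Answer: -3468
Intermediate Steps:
H(L) = -2 + L
((65 - 1*3) + H(8))*(-51) = ((65 - 1*3) + (-2 + 8))*(-51) = ((65 - 3) + 6)*(-51) = (62 + 6)*(-51) = 68*(-51) = -3468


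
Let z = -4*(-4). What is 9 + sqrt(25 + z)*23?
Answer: 9 + 23*sqrt(41) ≈ 156.27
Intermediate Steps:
z = 16
9 + sqrt(25 + z)*23 = 9 + sqrt(25 + 16)*23 = 9 + sqrt(41)*23 = 9 + 23*sqrt(41)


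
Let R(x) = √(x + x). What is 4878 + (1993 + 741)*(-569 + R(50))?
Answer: -1523428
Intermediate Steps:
R(x) = √2*√x (R(x) = √(2*x) = √2*√x)
4878 + (1993 + 741)*(-569 + R(50)) = 4878 + (1993 + 741)*(-569 + √2*√50) = 4878 + 2734*(-569 + √2*(5*√2)) = 4878 + 2734*(-569 + 10) = 4878 + 2734*(-559) = 4878 - 1528306 = -1523428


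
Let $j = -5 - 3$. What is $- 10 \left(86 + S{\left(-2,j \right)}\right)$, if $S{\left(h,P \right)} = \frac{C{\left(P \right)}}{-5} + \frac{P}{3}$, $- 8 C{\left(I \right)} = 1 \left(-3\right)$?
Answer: $- \frac{9991}{12} \approx -832.58$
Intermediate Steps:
$j = -8$ ($j = -5 - 3 = -8$)
$C{\left(I \right)} = \frac{3}{8}$ ($C{\left(I \right)} = - \frac{1 \left(-3\right)}{8} = \left(- \frac{1}{8}\right) \left(-3\right) = \frac{3}{8}$)
$S{\left(h,P \right)} = - \frac{3}{40} + \frac{P}{3}$ ($S{\left(h,P \right)} = \frac{3}{8 \left(-5\right)} + \frac{P}{3} = \frac{3}{8} \left(- \frac{1}{5}\right) + P \frac{1}{3} = - \frac{3}{40} + \frac{P}{3}$)
$- 10 \left(86 + S{\left(-2,j \right)}\right) = - 10 \left(86 + \left(- \frac{3}{40} + \frac{1}{3} \left(-8\right)\right)\right) = - 10 \left(86 - \frac{329}{120}\right) = \left(-10\right) \frac{9991}{120} = - \frac{9991}{12}$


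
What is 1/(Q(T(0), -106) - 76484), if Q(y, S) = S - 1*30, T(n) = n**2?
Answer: -1/76620 ≈ -1.3051e-5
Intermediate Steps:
Q(y, S) = -30 + S (Q(y, S) = S - 30 = -30 + S)
1/(Q(T(0), -106) - 76484) = 1/((-30 - 106) - 76484) = 1/(-136 - 76484) = 1/(-76620) = -1/76620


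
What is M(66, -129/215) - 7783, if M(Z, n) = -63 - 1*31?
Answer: -7877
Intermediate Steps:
M(Z, n) = -94 (M(Z, n) = -63 - 31 = -94)
M(66, -129/215) - 7783 = -94 - 7783 = -7877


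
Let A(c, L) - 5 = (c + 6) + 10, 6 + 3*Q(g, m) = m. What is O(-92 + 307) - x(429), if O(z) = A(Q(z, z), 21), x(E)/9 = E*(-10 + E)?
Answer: -4853005/3 ≈ -1.6177e+6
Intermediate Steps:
Q(g, m) = -2 + m/3
x(E) = 9*E*(-10 + E) (x(E) = 9*(E*(-10 + E)) = 9*E*(-10 + E))
A(c, L) = 21 + c (A(c, L) = 5 + ((c + 6) + 10) = 5 + ((6 + c) + 10) = 5 + (16 + c) = 21 + c)
O(z) = 19 + z/3 (O(z) = 21 + (-2 + z/3) = 19 + z/3)
O(-92 + 307) - x(429) = (19 + (-92 + 307)/3) - 9*429*(-10 + 429) = (19 + (⅓)*215) - 9*429*419 = (19 + 215/3) - 1*1617759 = 272/3 - 1617759 = -4853005/3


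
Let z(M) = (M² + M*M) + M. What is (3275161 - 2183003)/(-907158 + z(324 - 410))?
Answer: -546079/446226 ≈ -1.2238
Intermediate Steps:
z(M) = M + 2*M² (z(M) = (M² + M²) + M = 2*M² + M = M + 2*M²)
(3275161 - 2183003)/(-907158 + z(324 - 410)) = (3275161 - 2183003)/(-907158 + (324 - 410)*(1 + 2*(324 - 410))) = 1092158/(-907158 - 86*(1 + 2*(-86))) = 1092158/(-907158 - 86*(1 - 172)) = 1092158/(-907158 - 86*(-171)) = 1092158/(-907158 + 14706) = 1092158/(-892452) = 1092158*(-1/892452) = -546079/446226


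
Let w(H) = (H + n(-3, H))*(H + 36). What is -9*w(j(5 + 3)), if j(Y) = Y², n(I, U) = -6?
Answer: -52200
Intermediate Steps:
w(H) = (-6 + H)*(36 + H) (w(H) = (H - 6)*(H + 36) = (-6 + H)*(36 + H))
-9*w(j(5 + 3)) = -9*(-216 + ((5 + 3)²)² + 30*(5 + 3)²) = -9*(-216 + (8²)² + 30*8²) = -9*(-216 + 64² + 30*64) = -9*(-216 + 4096 + 1920) = -9*5800 = -52200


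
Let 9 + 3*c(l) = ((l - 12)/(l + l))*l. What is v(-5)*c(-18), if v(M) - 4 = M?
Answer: 8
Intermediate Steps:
v(M) = 4 + M
c(l) = -5 + l/6 (c(l) = -3 + (((l - 12)/(l + l))*l)/3 = -3 + (((-12 + l)/((2*l)))*l)/3 = -3 + (((-12 + l)*(1/(2*l)))*l)/3 = -3 + (((-12 + l)/(2*l))*l)/3 = -3 + (-6 + l/2)/3 = -3 + (-2 + l/6) = -5 + l/6)
v(-5)*c(-18) = (4 - 5)*(-5 + (⅙)*(-18)) = -(-5 - 3) = -1*(-8) = 8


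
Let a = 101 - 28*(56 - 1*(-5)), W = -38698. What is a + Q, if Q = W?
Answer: -40305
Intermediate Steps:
a = -1607 (a = 101 - 28*(56 + 5) = 101 - 28*61 = 101 - 1708 = -1607)
Q = -38698
a + Q = -1607 - 38698 = -40305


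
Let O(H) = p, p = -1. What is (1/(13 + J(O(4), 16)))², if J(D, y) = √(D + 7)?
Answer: (13 + √6)⁻² ≈ 0.0041896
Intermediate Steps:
O(H) = -1
J(D, y) = √(7 + D)
(1/(13 + J(O(4), 16)))² = (1/(13 + √(7 - 1)))² = (1/(13 + √6))² = (13 + √6)⁻²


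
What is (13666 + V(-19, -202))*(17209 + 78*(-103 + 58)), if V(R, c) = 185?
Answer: 189744849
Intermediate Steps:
(13666 + V(-19, -202))*(17209 + 78*(-103 + 58)) = (13666 + 185)*(17209 + 78*(-103 + 58)) = 13851*(17209 + 78*(-45)) = 13851*(17209 - 3510) = 13851*13699 = 189744849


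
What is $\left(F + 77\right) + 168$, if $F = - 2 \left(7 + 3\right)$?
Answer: $225$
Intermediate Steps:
$F = -20$ ($F = \left(-2\right) 10 = -20$)
$\left(F + 77\right) + 168 = \left(-20 + 77\right) + 168 = 57 + 168 = 225$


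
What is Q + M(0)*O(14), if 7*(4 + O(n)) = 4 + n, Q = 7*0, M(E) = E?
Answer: 0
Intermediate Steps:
Q = 0
O(n) = -24/7 + n/7 (O(n) = -4 + (4 + n)/7 = -4 + (4/7 + n/7) = -24/7 + n/7)
Q + M(0)*O(14) = 0 + 0*(-24/7 + (⅐)*14) = 0 + 0*(-24/7 + 2) = 0 + 0*(-10/7) = 0 + 0 = 0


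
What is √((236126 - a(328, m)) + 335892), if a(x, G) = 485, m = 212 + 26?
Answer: √571533 ≈ 756.00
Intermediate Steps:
m = 238
√((236126 - a(328, m)) + 335892) = √((236126 - 1*485) + 335892) = √((236126 - 485) + 335892) = √(235641 + 335892) = √571533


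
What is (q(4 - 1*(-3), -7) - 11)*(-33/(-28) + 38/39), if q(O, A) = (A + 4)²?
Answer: -2351/546 ≈ -4.3059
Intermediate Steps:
q(O, A) = (4 + A)²
(q(4 - 1*(-3), -7) - 11)*(-33/(-28) + 38/39) = ((4 - 7)² - 11)*(-33/(-28) + 38/39) = ((-3)² - 11)*(-33*(-1/28) + 38*(1/39)) = (9 - 11)*(33/28 + 38/39) = -2*2351/1092 = -2351/546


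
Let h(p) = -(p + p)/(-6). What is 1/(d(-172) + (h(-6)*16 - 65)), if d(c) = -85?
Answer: -1/182 ≈ -0.0054945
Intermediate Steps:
h(p) = p/3 (h(p) = -2*p*(-⅙) = p/3)
1/(d(-172) + (h(-6)*16 - 65)) = 1/(-85 + (((⅓)*(-6))*16 - 65)) = 1/(-85 + (-2*16 - 65)) = 1/(-85 + (-32 - 65)) = 1/(-85 - 97) = 1/(-182) = -1/182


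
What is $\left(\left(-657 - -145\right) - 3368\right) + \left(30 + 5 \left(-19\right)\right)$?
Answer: $-3945$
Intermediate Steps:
$\left(\left(-657 - -145\right) - 3368\right) + \left(30 + 5 \left(-19\right)\right) = \left(\left(-657 + 145\right) - 3368\right) + \left(30 - 95\right) = \left(-512 - 3368\right) - 65 = -3880 - 65 = -3945$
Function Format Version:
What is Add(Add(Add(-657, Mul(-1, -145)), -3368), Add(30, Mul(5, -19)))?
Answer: -3945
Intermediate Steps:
Add(Add(Add(-657, Mul(-1, -145)), -3368), Add(30, Mul(5, -19))) = Add(Add(Add(-657, 145), -3368), Add(30, -95)) = Add(Add(-512, -3368), -65) = Add(-3880, -65) = -3945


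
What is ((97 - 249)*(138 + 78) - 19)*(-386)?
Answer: 12680486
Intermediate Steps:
((97 - 249)*(138 + 78) - 19)*(-386) = (-152*216 - 19)*(-386) = (-32832 - 19)*(-386) = -32851*(-386) = 12680486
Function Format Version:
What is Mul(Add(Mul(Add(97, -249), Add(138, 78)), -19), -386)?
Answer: 12680486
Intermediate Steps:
Mul(Add(Mul(Add(97, -249), Add(138, 78)), -19), -386) = Mul(Add(Mul(-152, 216), -19), -386) = Mul(Add(-32832, -19), -386) = Mul(-32851, -386) = 12680486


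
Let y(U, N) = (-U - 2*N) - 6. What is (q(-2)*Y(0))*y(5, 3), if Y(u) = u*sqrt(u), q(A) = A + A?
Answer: 0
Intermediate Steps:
q(A) = 2*A
Y(u) = u**(3/2)
y(U, N) = -6 - U - 2*N
(q(-2)*Y(0))*y(5, 3) = ((2*(-2))*0**(3/2))*(-6 - 1*5 - 2*3) = (-4*0)*(-6 - 5 - 6) = 0*(-17) = 0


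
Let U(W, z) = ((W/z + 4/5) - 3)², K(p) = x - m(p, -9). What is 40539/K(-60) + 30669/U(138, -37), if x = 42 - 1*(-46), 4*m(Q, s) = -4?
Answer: 142203538176/107103401 ≈ 1327.7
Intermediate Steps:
m(Q, s) = -1 (m(Q, s) = (¼)*(-4) = -1)
x = 88 (x = 42 + 46 = 88)
K(p) = 89 (K(p) = 88 - 1*(-1) = 88 + 1 = 89)
U(W, z) = (-11/5 + W/z)² (U(W, z) = ((W/z + 4*(⅕)) - 3)² = ((W/z + ⅘) - 3)² = ((⅘ + W/z) - 3)² = (-11/5 + W/z)²)
40539/K(-60) + 30669/U(138, -37) = 40539/89 + 30669/(((1/25)*(-11*(-37) + 5*138)²/(-37)²)) = 40539*(1/89) + 30669/(((1/25)*(1/1369)*(407 + 690)²)) = 40539/89 + 30669/(((1/25)*(1/1369)*1097²)) = 40539/89 + 30669/(((1/25)*(1/1369)*1203409)) = 40539/89 + 30669/(1203409/34225) = 40539/89 + 30669*(34225/1203409) = 40539/89 + 1049646525/1203409 = 142203538176/107103401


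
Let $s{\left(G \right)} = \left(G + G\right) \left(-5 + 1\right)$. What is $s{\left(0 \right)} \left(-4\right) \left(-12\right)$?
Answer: $0$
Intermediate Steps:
$s{\left(G \right)} = - 8 G$ ($s{\left(G \right)} = 2 G \left(-4\right) = - 8 G$)
$s{\left(0 \right)} \left(-4\right) \left(-12\right) = \left(-8\right) 0 \left(-4\right) \left(-12\right) = 0 \left(-4\right) \left(-12\right) = 0 \left(-12\right) = 0$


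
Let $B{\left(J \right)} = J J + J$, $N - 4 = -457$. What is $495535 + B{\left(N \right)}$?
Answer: $700291$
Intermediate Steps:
$N = -453$ ($N = 4 - 457 = -453$)
$B{\left(J \right)} = J + J^{2}$ ($B{\left(J \right)} = J^{2} + J = J + J^{2}$)
$495535 + B{\left(N \right)} = 495535 - 453 \left(1 - 453\right) = 495535 - -204756 = 495535 + 204756 = 700291$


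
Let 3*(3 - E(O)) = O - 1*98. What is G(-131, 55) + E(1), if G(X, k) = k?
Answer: 271/3 ≈ 90.333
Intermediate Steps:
E(O) = 107/3 - O/3 (E(O) = 3 - (O - 1*98)/3 = 3 - (O - 98)/3 = 3 - (-98 + O)/3 = 3 + (98/3 - O/3) = 107/3 - O/3)
G(-131, 55) + E(1) = 55 + (107/3 - ⅓*1) = 55 + (107/3 - ⅓) = 55 + 106/3 = 271/3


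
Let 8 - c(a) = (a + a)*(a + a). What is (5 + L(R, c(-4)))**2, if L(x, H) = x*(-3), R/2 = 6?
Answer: 961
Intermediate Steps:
R = 12 (R = 2*6 = 12)
c(a) = 8 - 4*a**2 (c(a) = 8 - (a + a)*(a + a) = 8 - 2*a*2*a = 8 - 4*a**2)
L(x, H) = -3*x
(5 + L(R, c(-4)))**2 = (5 - 3*12)**2 = (5 - 36)**2 = (-31)**2 = 961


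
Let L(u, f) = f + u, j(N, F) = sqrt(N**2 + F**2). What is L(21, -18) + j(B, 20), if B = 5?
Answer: 3 + 5*sqrt(17) ≈ 23.616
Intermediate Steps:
j(N, F) = sqrt(F**2 + N**2)
L(21, -18) + j(B, 20) = (-18 + 21) + sqrt(20**2 + 5**2) = 3 + sqrt(400 + 25) = 3 + sqrt(425) = 3 + 5*sqrt(17)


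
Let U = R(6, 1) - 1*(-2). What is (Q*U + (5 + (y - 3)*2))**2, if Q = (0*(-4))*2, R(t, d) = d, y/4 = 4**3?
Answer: 261121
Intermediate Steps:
y = 256 (y = 4*4**3 = 4*64 = 256)
Q = 0 (Q = 0*2 = 0)
U = 3 (U = 1 - 1*(-2) = 1 + 2 = 3)
(Q*U + (5 + (y - 3)*2))**2 = (0*3 + (5 + (256 - 3)*2))**2 = (0 + (5 + 253*2))**2 = (0 + (5 + 506))**2 = (0 + 511)**2 = 511**2 = 261121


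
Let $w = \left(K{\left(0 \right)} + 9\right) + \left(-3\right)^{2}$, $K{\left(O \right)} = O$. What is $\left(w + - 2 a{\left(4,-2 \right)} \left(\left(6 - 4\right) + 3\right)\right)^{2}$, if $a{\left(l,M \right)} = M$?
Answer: $1444$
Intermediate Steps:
$w = 18$ ($w = \left(0 + 9\right) + \left(-3\right)^{2} = 9 + 9 = 18$)
$\left(w + - 2 a{\left(4,-2 \right)} \left(\left(6 - 4\right) + 3\right)\right)^{2} = \left(18 + \left(-2\right) \left(-2\right) \left(\left(6 - 4\right) + 3\right)\right)^{2} = \left(18 + 4 \left(2 + 3\right)\right)^{2} = \left(18 + 4 \cdot 5\right)^{2} = \left(18 + 20\right)^{2} = 38^{2} = 1444$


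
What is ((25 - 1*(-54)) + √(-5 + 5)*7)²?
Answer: 6241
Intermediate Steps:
((25 - 1*(-54)) + √(-5 + 5)*7)² = ((25 + 54) + √0*7)² = (79 + 0*7)² = (79 + 0)² = 79² = 6241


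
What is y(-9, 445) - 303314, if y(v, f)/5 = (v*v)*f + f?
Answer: -120864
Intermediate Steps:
y(v, f) = 5*f + 5*f*v² (y(v, f) = 5*((v*v)*f + f) = 5*(v²*f + f) = 5*(f*v² + f) = 5*(f + f*v²) = 5*f + 5*f*v²)
y(-9, 445) - 303314 = 5*445*(1 + (-9)²) - 303314 = 5*445*(1 + 81) - 303314 = 5*445*82 - 303314 = 182450 - 303314 = -120864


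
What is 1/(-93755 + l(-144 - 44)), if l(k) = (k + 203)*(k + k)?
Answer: -1/99395 ≈ -1.0061e-5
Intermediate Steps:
l(k) = 2*k*(203 + k) (l(k) = (203 + k)*(2*k) = 2*k*(203 + k))
1/(-93755 + l(-144 - 44)) = 1/(-93755 + 2*(-144 - 44)*(203 + (-144 - 44))) = 1/(-93755 + 2*(-188)*(203 - 188)) = 1/(-93755 + 2*(-188)*15) = 1/(-93755 - 5640) = 1/(-99395) = -1/99395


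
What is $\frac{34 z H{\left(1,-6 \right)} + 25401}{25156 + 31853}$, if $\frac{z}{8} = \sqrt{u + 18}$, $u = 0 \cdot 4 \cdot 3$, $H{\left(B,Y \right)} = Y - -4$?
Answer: $\frac{8467}{19003} - \frac{544 \sqrt{2}}{19003} \approx 0.40508$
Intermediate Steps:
$H{\left(B,Y \right)} = 4 + Y$ ($H{\left(B,Y \right)} = Y + 4 = 4 + Y$)
$u = 0$ ($u = 0 \cdot 3 = 0$)
$z = 24 \sqrt{2}$ ($z = 8 \sqrt{0 + 18} = 8 \sqrt{18} = 8 \cdot 3 \sqrt{2} = 24 \sqrt{2} \approx 33.941$)
$\frac{34 z H{\left(1,-6 \right)} + 25401}{25156 + 31853} = \frac{34 \cdot 24 \sqrt{2} \left(4 - 6\right) + 25401}{25156 + 31853} = \frac{816 \sqrt{2} \left(-2\right) + 25401}{57009} = \left(- 1632 \sqrt{2} + 25401\right) \frac{1}{57009} = \left(25401 - 1632 \sqrt{2}\right) \frac{1}{57009} = \frac{8467}{19003} - \frac{544 \sqrt{2}}{19003}$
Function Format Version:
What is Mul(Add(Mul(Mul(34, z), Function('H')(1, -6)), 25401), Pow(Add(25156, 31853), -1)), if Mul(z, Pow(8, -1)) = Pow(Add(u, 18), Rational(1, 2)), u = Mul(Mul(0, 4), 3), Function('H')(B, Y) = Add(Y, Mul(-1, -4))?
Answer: Add(Rational(8467, 19003), Mul(Rational(-544, 19003), Pow(2, Rational(1, 2)))) ≈ 0.40508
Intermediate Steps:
Function('H')(B, Y) = Add(4, Y) (Function('H')(B, Y) = Add(Y, 4) = Add(4, Y))
u = 0 (u = Mul(0, 3) = 0)
z = Mul(24, Pow(2, Rational(1, 2))) (z = Mul(8, Pow(Add(0, 18), Rational(1, 2))) = Mul(8, Pow(18, Rational(1, 2))) = Mul(8, Mul(3, Pow(2, Rational(1, 2)))) = Mul(24, Pow(2, Rational(1, 2))) ≈ 33.941)
Mul(Add(Mul(Mul(34, z), Function('H')(1, -6)), 25401), Pow(Add(25156, 31853), -1)) = Mul(Add(Mul(Mul(34, Mul(24, Pow(2, Rational(1, 2)))), Add(4, -6)), 25401), Pow(Add(25156, 31853), -1)) = Mul(Add(Mul(Mul(816, Pow(2, Rational(1, 2))), -2), 25401), Pow(57009, -1)) = Mul(Add(Mul(-1632, Pow(2, Rational(1, 2))), 25401), Rational(1, 57009)) = Mul(Add(25401, Mul(-1632, Pow(2, Rational(1, 2)))), Rational(1, 57009)) = Add(Rational(8467, 19003), Mul(Rational(-544, 19003), Pow(2, Rational(1, 2))))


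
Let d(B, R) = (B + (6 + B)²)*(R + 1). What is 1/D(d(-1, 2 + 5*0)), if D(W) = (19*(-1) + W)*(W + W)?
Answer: 1/7632 ≈ 0.00013103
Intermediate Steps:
d(B, R) = (1 + R)*(B + (6 + B)²) (d(B, R) = (B + (6 + B)²)*(1 + R) = (1 + R)*(B + (6 + B)²))
D(W) = 2*W*(-19 + W) (D(W) = (-19 + W)*(2*W) = 2*W*(-19 + W))
1/D(d(-1, 2 + 5*0)) = 1/(2*(-1 + (6 - 1)² - (2 + 5*0) + (2 + 5*0)*(6 - 1)²)*(-19 + (-1 + (6 - 1)² - (2 + 5*0) + (2 + 5*0)*(6 - 1)²))) = 1/(2*(-1 + 5² - (2 + 0) + (2 + 0)*5²)*(-19 + (-1 + 5² - (2 + 0) + (2 + 0)*5²))) = 1/(2*(-1 + 25 - 1*2 + 2*25)*(-19 + (-1 + 25 - 1*2 + 2*25))) = 1/(2*(-1 + 25 - 2 + 50)*(-19 + (-1 + 25 - 2 + 50))) = 1/(2*72*(-19 + 72)) = 1/(2*72*53) = 1/7632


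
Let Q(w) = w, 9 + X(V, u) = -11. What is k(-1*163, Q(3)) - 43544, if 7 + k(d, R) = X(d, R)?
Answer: -43571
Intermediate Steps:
X(V, u) = -20 (X(V, u) = -9 - 11 = -20)
k(d, R) = -27 (k(d, R) = -7 - 20 = -27)
k(-1*163, Q(3)) - 43544 = -27 - 43544 = -43571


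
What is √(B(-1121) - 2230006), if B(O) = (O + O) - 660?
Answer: 2*I*√558227 ≈ 1494.3*I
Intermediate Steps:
B(O) = -660 + 2*O (B(O) = 2*O - 660 = -660 + 2*O)
√(B(-1121) - 2230006) = √((-660 + 2*(-1121)) - 2230006) = √((-660 - 2242) - 2230006) = √(-2902 - 2230006) = √(-2232908) = 2*I*√558227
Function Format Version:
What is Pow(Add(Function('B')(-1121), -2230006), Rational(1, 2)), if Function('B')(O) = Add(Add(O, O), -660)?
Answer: Mul(2, I, Pow(558227, Rational(1, 2))) ≈ Mul(1494.3, I)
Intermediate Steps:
Function('B')(O) = Add(-660, Mul(2, O)) (Function('B')(O) = Add(Mul(2, O), -660) = Add(-660, Mul(2, O)))
Pow(Add(Function('B')(-1121), -2230006), Rational(1, 2)) = Pow(Add(Add(-660, Mul(2, -1121)), -2230006), Rational(1, 2)) = Pow(Add(Add(-660, -2242), -2230006), Rational(1, 2)) = Pow(Add(-2902, -2230006), Rational(1, 2)) = Pow(-2232908, Rational(1, 2)) = Mul(2, I, Pow(558227, Rational(1, 2)))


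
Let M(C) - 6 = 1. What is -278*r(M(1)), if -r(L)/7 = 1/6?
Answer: 973/3 ≈ 324.33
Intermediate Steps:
M(C) = 7 (M(C) = 6 + 1 = 7)
r(L) = -7/6
-278*r(M(1)) = -278*(-7/6) = 973/3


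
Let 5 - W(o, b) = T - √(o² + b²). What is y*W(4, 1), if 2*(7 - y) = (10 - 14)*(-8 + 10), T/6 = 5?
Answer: -275 + 11*√17 ≈ -229.65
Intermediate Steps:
T = 30 (T = 6*5 = 30)
y = 11 (y = 7 - (10 - 14)*(-8 + 10)/2 = 7 - (-2)*2 = 7 - ½*(-8) = 7 + 4 = 11)
W(o, b) = -25 + √(b² + o²) (W(o, b) = 5 - (30 - √(o² + b²)) = 5 - (30 - √(b² + o²)) = 5 + (-30 + √(b² + o²)) = -25 + √(b² + o²))
y*W(4, 1) = 11*(-25 + √(1² + 4²)) = 11*(-25 + √(1 + 16)) = 11*(-25 + √17) = -275 + 11*√17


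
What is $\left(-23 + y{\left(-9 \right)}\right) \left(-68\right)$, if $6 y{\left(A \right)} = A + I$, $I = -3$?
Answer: $1700$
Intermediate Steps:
$y{\left(A \right)} = - \frac{1}{2} + \frac{A}{6}$ ($y{\left(A \right)} = \frac{A - 3}{6} = \frac{-3 + A}{6} = - \frac{1}{2} + \frac{A}{6}$)
$\left(-23 + y{\left(-9 \right)}\right) \left(-68\right) = \left(-23 + \left(- \frac{1}{2} + \frac{1}{6} \left(-9\right)\right)\right) \left(-68\right) = \left(-23 - 2\right) \left(-68\right) = \left(-25\right) \left(-68\right) = 1700$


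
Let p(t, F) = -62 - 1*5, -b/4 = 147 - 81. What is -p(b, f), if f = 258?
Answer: 67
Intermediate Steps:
b = -264 (b = -4*(147 - 81) = -4*66 = -264)
p(t, F) = -67 (p(t, F) = -62 - 5 = -67)
-p(b, f) = -1*(-67) = 67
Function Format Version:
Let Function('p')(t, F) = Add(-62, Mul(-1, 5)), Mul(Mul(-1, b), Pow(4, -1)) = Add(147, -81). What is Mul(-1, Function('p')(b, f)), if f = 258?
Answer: 67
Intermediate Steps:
b = -264 (b = Mul(-4, Add(147, -81)) = Mul(-4, 66) = -264)
Function('p')(t, F) = -67 (Function('p')(t, F) = Add(-62, -5) = -67)
Mul(-1, Function('p')(b, f)) = Mul(-1, -67) = 67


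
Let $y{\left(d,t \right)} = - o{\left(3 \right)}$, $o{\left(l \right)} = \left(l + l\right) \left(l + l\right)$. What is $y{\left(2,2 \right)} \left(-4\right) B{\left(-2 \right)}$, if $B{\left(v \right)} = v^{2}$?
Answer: $576$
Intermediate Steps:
$o{\left(l \right)} = 4 l^{2}$ ($o{\left(l \right)} = 2 l 2 l = 4 l^{2}$)
$y{\left(d,t \right)} = -36$ ($y{\left(d,t \right)} = - 4 \cdot 3^{2} = - 4 \cdot 9 = \left(-1\right) 36 = -36$)
$y{\left(2,2 \right)} \left(-4\right) B{\left(-2 \right)} = \left(-36\right) \left(-4\right) \left(-2\right)^{2} = 144 \cdot 4 = 576$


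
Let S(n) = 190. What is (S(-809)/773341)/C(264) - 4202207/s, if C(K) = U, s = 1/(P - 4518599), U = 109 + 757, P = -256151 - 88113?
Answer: 6842714313341851628668/334856653 ≈ 2.0435e+13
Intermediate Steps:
P = -344264
U = 866
s = -1/4862863 (s = 1/(-344264 - 4518599) = 1/(-4862863) = -1/4862863 ≈ -2.0564e-7)
C(K) = 866
(S(-809)/773341)/C(264) - 4202207/s = (190/773341)/866 - 4202207/(-1/4862863) = (190*(1/773341))*(1/866) - 4202207*(-4862863) = (190/773341)*(1/866) + 20434756938641 = 95/334856653 + 20434756938641 = 6842714313341851628668/334856653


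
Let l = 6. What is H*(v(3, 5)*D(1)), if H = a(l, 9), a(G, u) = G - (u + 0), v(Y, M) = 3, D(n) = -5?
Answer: 45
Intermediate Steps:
a(G, u) = G - u
H = -3 (H = 6 - 1*9 = 6 - 9 = -3)
H*(v(3, 5)*D(1)) = -9*(-5) = -3*(-15) = 45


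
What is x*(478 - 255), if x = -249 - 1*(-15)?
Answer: -52182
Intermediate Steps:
x = -234 (x = -249 + 15 = -234)
x*(478 - 255) = -234*(478 - 255) = -234*223 = -52182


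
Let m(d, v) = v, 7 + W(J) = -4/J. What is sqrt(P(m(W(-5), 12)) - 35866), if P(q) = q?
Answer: I*sqrt(35854) ≈ 189.35*I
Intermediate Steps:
W(J) = -7 - 4/J
sqrt(P(m(W(-5), 12)) - 35866) = sqrt(12 - 35866) = sqrt(-35854) = I*sqrt(35854)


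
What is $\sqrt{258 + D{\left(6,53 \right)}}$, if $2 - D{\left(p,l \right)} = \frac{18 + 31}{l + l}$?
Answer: $\frac{\sqrt{2916166}}{106} \approx 16.11$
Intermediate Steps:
$D{\left(p,l \right)} = 2 - \frac{49}{2 l}$ ($D{\left(p,l \right)} = 2 - \frac{18 + 31}{l + l} = 2 - \frac{49}{2 l}$)
$\sqrt{258 + D{\left(6,53 \right)}} = \sqrt{258 + \left(2 - \frac{49}{2 \cdot 53}\right)} = \sqrt{258 + \left(2 - \frac{49}{106}\right)} = \sqrt{258 + \frac{163}{106}} = \sqrt{\frac{27511}{106}} = \frac{\sqrt{2916166}}{106}$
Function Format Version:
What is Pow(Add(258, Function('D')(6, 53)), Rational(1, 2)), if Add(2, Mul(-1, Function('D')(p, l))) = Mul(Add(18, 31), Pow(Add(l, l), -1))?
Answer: Mul(Rational(1, 106), Pow(2916166, Rational(1, 2))) ≈ 16.110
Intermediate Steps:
Function('D')(p, l) = Add(2, Mul(Rational(-49, 2), Pow(l, -1))) (Function('D')(p, l) = Add(2, Mul(-1, Mul(Add(18, 31), Pow(Add(l, l), -1)))) = Add(2, Mul(-1, Mul(49, Pow(Mul(2, l), -1)))) = Add(2, Mul(-1, Mul(49, Mul(Rational(1, 2), Pow(l, -1))))) = Add(2, Mul(-1, Mul(Rational(49, 2), Pow(l, -1)))) = Add(2, Mul(Rational(-49, 2), Pow(l, -1))))
Pow(Add(258, Function('D')(6, 53)), Rational(1, 2)) = Pow(Add(258, Add(2, Mul(Rational(-49, 2), Pow(53, -1)))), Rational(1, 2)) = Pow(Add(258, Add(2, Mul(Rational(-49, 2), Rational(1, 53)))), Rational(1, 2)) = Pow(Add(258, Add(2, Rational(-49, 106))), Rational(1, 2)) = Pow(Add(258, Rational(163, 106)), Rational(1, 2)) = Pow(Rational(27511, 106), Rational(1, 2)) = Mul(Rational(1, 106), Pow(2916166, Rational(1, 2)))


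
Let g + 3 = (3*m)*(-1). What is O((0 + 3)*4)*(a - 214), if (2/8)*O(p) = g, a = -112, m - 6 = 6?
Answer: 50856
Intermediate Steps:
m = 12 (m = 6 + 6 = 12)
g = -39 (g = -3 + (3*12)*(-1) = -3 + 36*(-1) = -3 - 36 = -39)
O(p) = -156 (O(p) = 4*(-39) = -156)
O((0 + 3)*4)*(a - 214) = -156*(-112 - 214) = -156*(-326) = 50856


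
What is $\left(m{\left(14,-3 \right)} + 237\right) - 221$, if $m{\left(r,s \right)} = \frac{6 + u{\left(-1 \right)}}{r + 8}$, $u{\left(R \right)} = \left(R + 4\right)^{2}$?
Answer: $\frac{367}{22} \approx 16.682$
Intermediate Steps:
$u{\left(R \right)} = \left(4 + R\right)^{2}$
$m{\left(r,s \right)} = \frac{15}{8 + r}$ ($m{\left(r,s \right)} = \frac{6 + \left(4 - 1\right)^{2}}{r + 8} = \frac{6 + 3^{2}}{8 + r} = \frac{6 + 9}{8 + r} = \frac{15}{8 + r}$)
$\left(m{\left(14,-3 \right)} + 237\right) - 221 = \left(\frac{15}{8 + 14} + 237\right) - 221 = \left(\frac{15}{22} + 237\right) - 221 = \frac{5229}{22} - 221 = \frac{367}{22}$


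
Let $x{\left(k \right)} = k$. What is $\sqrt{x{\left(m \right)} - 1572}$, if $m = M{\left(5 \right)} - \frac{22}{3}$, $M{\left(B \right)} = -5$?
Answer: $\frac{7 i \sqrt{291}}{3} \approx 39.804 i$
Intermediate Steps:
$m = - \frac{37}{3}$ ($m = -5 - \frac{22}{3} = - \frac{37}{3} \approx -12.333$)
$\sqrt{x{\left(m \right)} - 1572} = \sqrt{- \frac{37}{3} - 1572} = \sqrt{- \frac{4753}{3}} = \frac{7 i \sqrt{291}}{3}$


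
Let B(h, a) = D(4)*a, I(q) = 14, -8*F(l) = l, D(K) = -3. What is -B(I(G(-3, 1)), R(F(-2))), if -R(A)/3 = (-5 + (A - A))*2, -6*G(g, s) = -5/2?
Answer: 90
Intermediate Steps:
G(g, s) = 5/12 (G(g, s) = -(-5)/(6*2) = -⅙*(-5/2) = 5/12)
F(l) = -l/8
R(A) = 30 (R(A) = -3*(-5 + (A - A))*2 = -3*(-5 + 0)*2 = -(-15)*2 = -3*(-10) = 30)
B(h, a) = -3*a
-B(I(G(-3, 1)), R(F(-2))) = -(-3)*30 = -1*(-90) = 90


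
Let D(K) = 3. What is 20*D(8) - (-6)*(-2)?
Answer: 48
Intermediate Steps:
20*D(8) - (-6)*(-2) = 20*3 - (-6)*(-2) = 60 - 6*2 = 60 - 12 = 48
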